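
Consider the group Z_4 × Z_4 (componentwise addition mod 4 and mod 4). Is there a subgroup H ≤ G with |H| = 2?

Yes

2 | 16. A subgroup of order 2 is {(0,0), (0,2)}.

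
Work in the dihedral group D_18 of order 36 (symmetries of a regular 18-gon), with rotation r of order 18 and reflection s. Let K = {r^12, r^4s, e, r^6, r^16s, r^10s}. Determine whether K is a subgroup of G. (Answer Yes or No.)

|K| = 6 divides |G| = 36, consistent with Lagrange.
K contains the identity, every element's inverse is in K, and K is closed under ·: it is a subgroup.

Yes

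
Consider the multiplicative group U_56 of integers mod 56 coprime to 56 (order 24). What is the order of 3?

Compute successive powers of 3 mod 56: 3, 9, 27, 25, 19, 1; 3^6 ≡ 1 (mod 56).
So |⟨3⟩| = 6.

6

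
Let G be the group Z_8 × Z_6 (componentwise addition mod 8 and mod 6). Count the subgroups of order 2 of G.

3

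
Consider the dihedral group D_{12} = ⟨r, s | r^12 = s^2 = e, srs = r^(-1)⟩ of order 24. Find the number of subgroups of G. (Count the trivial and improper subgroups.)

34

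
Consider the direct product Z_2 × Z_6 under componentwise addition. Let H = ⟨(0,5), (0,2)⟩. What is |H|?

6

|⟨(0,5)⟩| = 6 and |⟨(0,2)⟩| = 3, so |H| is a multiple of lcm(6, 3) = 6 and divides |G| = 12.
Closing under the operation: H = {(0,0), (0,1), (0,2), (0,3), (0,4), (0,5)}, so |H| = 6.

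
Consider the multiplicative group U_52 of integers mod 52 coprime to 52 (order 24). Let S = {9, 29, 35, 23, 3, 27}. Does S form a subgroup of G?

No

The identity 1 ∉ S, so S is not a subgroup.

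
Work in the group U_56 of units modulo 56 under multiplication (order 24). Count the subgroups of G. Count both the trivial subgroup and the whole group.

32

|G| = 24, so by Lagrange every subgroup order divides 24. Divisors: 1, 2, 3, 4, 6, 8, 12, 24.
Subgroups by order — order 1: 1; order 2: 7; order 3: 1; order 4: 7; order 6: 7; order 8: 1; order 12: 7; order 24: 1.
Total: 1 + 7 + 1 + 7 + 7 + 1 + 7 + 1 = 32.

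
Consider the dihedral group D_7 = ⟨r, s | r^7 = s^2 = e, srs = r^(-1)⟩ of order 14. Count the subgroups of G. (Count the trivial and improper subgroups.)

10

|G| = 14, so by Lagrange every subgroup order divides 14. Divisors: 1, 2, 7, 14.
Subgroups by order — order 1: 1; order 2: 7; order 7: 1; order 14: 1.
Total: 1 + 7 + 1 + 1 = 10.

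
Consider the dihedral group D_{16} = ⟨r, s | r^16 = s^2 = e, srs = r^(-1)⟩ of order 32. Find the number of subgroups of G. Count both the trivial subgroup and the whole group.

|G| = 32, so by Lagrange every subgroup order divides 32. Divisors: 1, 2, 4, 8, 16, 32.
Subgroups by order — order 1: 1; order 2: 17; order 4: 9; order 8: 5; order 16: 3; order 32: 1.
Total: 1 + 17 + 9 + 5 + 3 + 1 = 36.

36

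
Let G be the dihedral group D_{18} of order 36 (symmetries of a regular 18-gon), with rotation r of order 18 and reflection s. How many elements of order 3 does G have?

The elements of order 3 are: r^6, r^12.
That's 2.

2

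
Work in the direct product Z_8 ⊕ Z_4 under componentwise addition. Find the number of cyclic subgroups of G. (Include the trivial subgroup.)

14

Each element a generates a cyclic subgroup ⟨a⟩; distinct elements may generate the same one (a cyclic group of order d has φ(d) generators).
Cyclic subgroups by order — order 1: 1; order 2: 3; order 4: 6; order 8: 4.
Total: 14.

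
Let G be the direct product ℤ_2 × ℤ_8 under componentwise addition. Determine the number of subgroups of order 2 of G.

|G| = 16 and 2 | 16, so subgroups of order 2 are possible by Lagrange.
The subgroups of order 2 are: {(0,0), (0,4)}; {(0,0), (1,0)}; {(0,0), (1,4)}.
So G has 3 subgroups of order 2.

3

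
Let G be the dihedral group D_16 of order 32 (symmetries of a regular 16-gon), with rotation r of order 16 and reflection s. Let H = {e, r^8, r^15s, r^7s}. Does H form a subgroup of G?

|H| = 4 divides |G| = 32, consistent with Lagrange.
H contains the identity, every element's inverse is in H, and H is closed under ·: it is a subgroup.

Yes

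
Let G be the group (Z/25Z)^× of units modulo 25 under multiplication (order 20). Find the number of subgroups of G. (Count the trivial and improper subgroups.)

|G| = 20, so by Lagrange every subgroup order divides 20. Divisors: 1, 2, 4, 5, 10, 20.
Subgroups by order — order 1: 1; order 2: 1; order 4: 1; order 5: 1; order 10: 1; order 20: 1.
Total: 1 + 1 + 1 + 1 + 1 + 1 = 6.

6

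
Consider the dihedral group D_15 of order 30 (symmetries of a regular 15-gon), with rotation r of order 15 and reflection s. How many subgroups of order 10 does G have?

3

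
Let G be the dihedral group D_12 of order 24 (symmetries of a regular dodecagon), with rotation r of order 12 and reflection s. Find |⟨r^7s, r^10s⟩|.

|⟨r^7s⟩| = 2 and |⟨r^10s⟩| = 2, so |H| is a multiple of lcm(2, 2) = 2 and divides |G| = 24.
Closing under the operation: H = {e, r^3, r^6, r^9, rs, r^4s, r^7s, r^10s}, so |H| = 8.

8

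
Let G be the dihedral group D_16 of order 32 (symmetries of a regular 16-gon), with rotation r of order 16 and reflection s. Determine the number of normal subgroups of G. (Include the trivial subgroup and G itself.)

G has 36 subgroups. Checking conjugation-invariance by order — order 1: 1/1 normal; order 2: 1/17 normal; order 4: 1/9 normal; order 8: 1/5 normal; order 16: 3/3 normal; order 32: 1/1 normal.
Total normal subgroups: 8.

8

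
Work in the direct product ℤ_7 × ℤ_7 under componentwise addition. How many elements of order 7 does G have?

An element (a,b) has order lcm(ord(a), ord(b)); count pairs with lcm equal to 7.
Enumerating gives 48 such elements.

48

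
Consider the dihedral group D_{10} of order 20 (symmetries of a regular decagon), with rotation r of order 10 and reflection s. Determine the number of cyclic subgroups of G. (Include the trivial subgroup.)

14

Each element a generates a cyclic subgroup ⟨a⟩; distinct elements may generate the same one (a cyclic group of order d has φ(d) generators).
Cyclic subgroups by order — order 1: 1; order 2: 11; order 5: 1; order 10: 1.
Total: 14.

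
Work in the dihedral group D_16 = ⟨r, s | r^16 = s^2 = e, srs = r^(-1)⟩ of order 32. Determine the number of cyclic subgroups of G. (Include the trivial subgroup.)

21

Group the elements of G by the cyclic subgroup they generate; each cyclic subgroup of order d accounts for φ(d) elements.
Cyclic subgroups by order — order 1: 1; order 2: 17; order 4: 1; order 8: 1; order 16: 1.
Total: 21.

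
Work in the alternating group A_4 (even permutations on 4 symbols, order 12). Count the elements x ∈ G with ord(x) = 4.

0

No element of G has order 4 (even though 4 | 12).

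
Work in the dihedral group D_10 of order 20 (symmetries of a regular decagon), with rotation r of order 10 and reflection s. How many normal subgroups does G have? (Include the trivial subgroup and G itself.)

7

G has 22 subgroups. Checking conjugation-invariance by order — order 1: 1/1 normal; order 2: 1/11 normal; order 4: 0/5 normal; order 5: 1/1 normal; order 10: 3/3 normal; order 20: 1/1 normal.
Total normal subgroups: 7.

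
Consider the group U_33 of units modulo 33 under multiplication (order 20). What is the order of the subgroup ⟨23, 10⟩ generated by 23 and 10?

4

|⟨23⟩| = 2 and |⟨10⟩| = 2, so |H| is a multiple of lcm(2, 2) = 2 and divides |G| = 20.
Closing under the operation: H = {1, 10, 23, 32}, so |H| = 4.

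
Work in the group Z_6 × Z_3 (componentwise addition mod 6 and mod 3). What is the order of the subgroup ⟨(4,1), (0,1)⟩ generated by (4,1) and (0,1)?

|⟨(4,1)⟩| = 3 and |⟨(0,1)⟩| = 3, so |H| is a multiple of lcm(3, 3) = 3 and divides |G| = 18.
Closing under the operation: H = {(0,0), (0,1), (0,2), (2,0), (2,1), (2,2), (4,0), (4,1), (4,2)}, so |H| = 9.

9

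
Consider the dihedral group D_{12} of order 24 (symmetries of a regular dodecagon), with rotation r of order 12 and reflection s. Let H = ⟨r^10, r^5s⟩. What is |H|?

12

|⟨r^10⟩| = 6 and |⟨r^5s⟩| = 2, so |H| is a multiple of lcm(6, 2) = 6 and divides |G| = 24.
Closing under the operation: H = {e, r^2, r^4, r^6, r^8, r^10, rs, r^3s, r^5s, r^7s, r^9s, r^11s}, so |H| = 12.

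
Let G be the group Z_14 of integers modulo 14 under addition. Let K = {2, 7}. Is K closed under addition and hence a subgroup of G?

The identity 0 ∉ K, so K is not a subgroup.

No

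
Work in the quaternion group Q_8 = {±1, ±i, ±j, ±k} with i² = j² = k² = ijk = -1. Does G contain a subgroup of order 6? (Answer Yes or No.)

No

6 does not divide |G| = 8, so by Lagrange no subgroup of order 6 exists.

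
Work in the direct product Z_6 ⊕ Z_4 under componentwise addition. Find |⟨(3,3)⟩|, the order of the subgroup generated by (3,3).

4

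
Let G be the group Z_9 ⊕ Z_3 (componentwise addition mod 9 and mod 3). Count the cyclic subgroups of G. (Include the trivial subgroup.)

Each element a generates a cyclic subgroup ⟨a⟩; distinct elements may generate the same one (a cyclic group of order d has φ(d) generators).
Cyclic subgroups by order — order 1: 1; order 3: 4; order 9: 3.
Total: 8.

8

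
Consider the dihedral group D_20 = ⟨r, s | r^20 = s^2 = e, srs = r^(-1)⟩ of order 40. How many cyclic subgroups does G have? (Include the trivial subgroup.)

26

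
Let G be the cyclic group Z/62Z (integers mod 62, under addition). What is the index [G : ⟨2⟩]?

2

|⟨2⟩| = 31 and |G| = 62.
By Lagrange, [G : H] = |G|/|H| = 62/31 = 2.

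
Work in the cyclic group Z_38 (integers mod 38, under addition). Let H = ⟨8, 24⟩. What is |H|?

19

|⟨8⟩| = 19 and |⟨24⟩| = 19, so |H| is a multiple of lcm(19, 19) = 19 and divides |G| = 38.
Closing under the operation: H = {0, 2, 4, 6, 8, 10, 12, 14, 16, 18, 20, 22, 24, 26, 28, 30, 32, 34, 36}, so |H| = 19.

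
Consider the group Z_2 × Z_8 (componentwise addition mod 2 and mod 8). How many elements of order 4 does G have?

4

An element (a,b) has order lcm(ord(a), ord(b)); count pairs with lcm equal to 4.
Enumerating gives 4 such elements.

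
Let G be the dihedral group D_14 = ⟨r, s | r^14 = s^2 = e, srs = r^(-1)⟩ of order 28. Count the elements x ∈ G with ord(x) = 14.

The elements of order 14 are: r, r^3, r^5, r^9, r^11, r^13.
That's 6.

6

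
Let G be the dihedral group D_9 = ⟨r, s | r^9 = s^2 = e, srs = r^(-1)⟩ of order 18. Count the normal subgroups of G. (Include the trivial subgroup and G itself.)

4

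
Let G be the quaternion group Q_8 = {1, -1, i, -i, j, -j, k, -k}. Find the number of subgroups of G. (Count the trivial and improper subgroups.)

6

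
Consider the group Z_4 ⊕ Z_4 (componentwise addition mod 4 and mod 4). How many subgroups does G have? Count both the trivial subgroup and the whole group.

15

|G| = 16, so by Lagrange every subgroup order divides 16. Divisors: 1, 2, 4, 8, 16.
Subgroups by order — order 1: 1; order 2: 3; order 4: 7; order 8: 3; order 16: 1.
Total: 1 + 3 + 7 + 3 + 1 = 15.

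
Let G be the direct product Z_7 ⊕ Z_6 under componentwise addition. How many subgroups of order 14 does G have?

1

|G| = 42 and 14 | 42, so subgroups of order 14 are possible by Lagrange.
The subgroups of order 14 are: {(0,0), (0,3), (1,0), (1,3), (2,0), (2,3), (3,0), (3,3), (4,0), (4,3), (5,0), (5,3), (6,0), (6,3)}.
So G has 1 subgroup of order 14.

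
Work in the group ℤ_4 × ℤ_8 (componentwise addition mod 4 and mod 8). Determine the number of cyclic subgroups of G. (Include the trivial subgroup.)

14

Group the elements of G by the cyclic subgroup they generate; each cyclic subgroup of order d accounts for φ(d) elements.
Cyclic subgroups by order — order 1: 1; order 2: 3; order 4: 6; order 8: 4.
Total: 14.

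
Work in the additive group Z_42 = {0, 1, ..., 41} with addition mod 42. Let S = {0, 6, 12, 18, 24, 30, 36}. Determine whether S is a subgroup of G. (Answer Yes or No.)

|S| = 7 divides |G| = 42, consistent with Lagrange.
S contains the identity, every element's inverse is in S, and S is closed under +: it is a subgroup.
In fact S = ⟨18⟩.

Yes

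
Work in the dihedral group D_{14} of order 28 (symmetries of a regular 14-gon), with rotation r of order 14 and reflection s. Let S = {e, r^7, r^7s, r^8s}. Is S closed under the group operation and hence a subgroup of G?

No

Closure fails: r^7s · r^8s = r^13 ∉ S. So S is not a subgroup.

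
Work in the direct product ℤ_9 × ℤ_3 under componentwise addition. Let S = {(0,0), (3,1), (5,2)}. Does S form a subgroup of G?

No

(3,1) ∈ S but its inverse (6,2) ∉ S, so S is not a subgroup.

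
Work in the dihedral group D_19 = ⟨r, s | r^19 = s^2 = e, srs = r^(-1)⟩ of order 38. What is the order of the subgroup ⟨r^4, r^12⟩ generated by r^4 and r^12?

19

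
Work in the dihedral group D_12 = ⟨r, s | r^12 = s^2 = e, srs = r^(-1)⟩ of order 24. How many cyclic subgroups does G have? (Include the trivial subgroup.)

18

Each element a generates a cyclic subgroup ⟨a⟩; distinct elements may generate the same one (a cyclic group of order d has φ(d) generators).
Cyclic subgroups by order — order 1: 1; order 2: 13; order 3: 1; order 4: 1; order 6: 1; order 12: 1.
Total: 18.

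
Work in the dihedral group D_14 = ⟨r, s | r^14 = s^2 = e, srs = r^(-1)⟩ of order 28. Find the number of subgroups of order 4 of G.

|G| = 28 and 4 | 28, so subgroups of order 4 are possible by Lagrange.
The subgroups of order 4 are: {e, r^7, r^3s, r^10s}; {e, r^7, r^4s, r^11s}; {e, r^7, r^5s, r^12s}; {e, r^7, r^6s, r^13s}; … (7 in all).
So G has 7 subgroups of order 4.

7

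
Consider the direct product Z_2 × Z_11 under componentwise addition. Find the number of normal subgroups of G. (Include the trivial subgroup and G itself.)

G is abelian, so every subgroup is normal.
G has 4 subgroups in total, hence 4 normal subgroups.

4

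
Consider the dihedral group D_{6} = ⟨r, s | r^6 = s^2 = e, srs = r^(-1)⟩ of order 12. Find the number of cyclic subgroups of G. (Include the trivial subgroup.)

Each element a generates a cyclic subgroup ⟨a⟩; distinct elements may generate the same one (a cyclic group of order d has φ(d) generators).
Cyclic subgroups by order — order 1: 1; order 2: 7; order 3: 1; order 6: 1.
Total: 10.

10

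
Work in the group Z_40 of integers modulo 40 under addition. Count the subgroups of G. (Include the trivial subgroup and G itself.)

8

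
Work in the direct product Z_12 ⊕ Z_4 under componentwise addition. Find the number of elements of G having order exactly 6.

6

An element (a,b) has order lcm(ord(a), ord(b)); count pairs with lcm equal to 6.
Enumerating gives 6 such elements.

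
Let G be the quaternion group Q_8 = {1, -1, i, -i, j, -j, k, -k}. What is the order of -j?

4

Computing powers of -j: the smallest k with (-j)^k = e is k = 4.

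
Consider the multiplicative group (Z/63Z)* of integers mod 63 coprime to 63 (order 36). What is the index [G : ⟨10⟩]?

6

|⟨10⟩| = 6 and |G| = 36.
By Lagrange, [G : H] = |G|/|H| = 36/6 = 6.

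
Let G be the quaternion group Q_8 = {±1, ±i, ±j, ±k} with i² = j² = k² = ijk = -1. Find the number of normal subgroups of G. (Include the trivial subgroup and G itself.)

G has 6 subgroups. Checking conjugation-invariance by order — order 1: 1/1 normal; order 2: 1/1 normal; order 4: 3/3 normal; order 8: 1/1 normal.
Total normal subgroups: 6.

6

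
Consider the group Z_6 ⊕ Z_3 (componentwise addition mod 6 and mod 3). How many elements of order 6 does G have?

An element (a,b) has order lcm(ord(a), ord(b)); count pairs with lcm equal to 6.
Enumerating gives 8 such elements.

8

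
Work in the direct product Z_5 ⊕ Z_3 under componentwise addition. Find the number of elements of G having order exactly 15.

8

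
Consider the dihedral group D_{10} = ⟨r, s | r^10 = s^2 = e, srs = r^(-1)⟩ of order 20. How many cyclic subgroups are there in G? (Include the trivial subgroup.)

14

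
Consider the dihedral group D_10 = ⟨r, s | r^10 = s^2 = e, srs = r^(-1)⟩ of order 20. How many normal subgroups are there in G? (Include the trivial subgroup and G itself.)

G has 22 subgroups. Checking conjugation-invariance by order — order 1: 1/1 normal; order 2: 1/11 normal; order 4: 0/5 normal; order 5: 1/1 normal; order 10: 3/3 normal; order 20: 1/1 normal.
Total normal subgroups: 7.

7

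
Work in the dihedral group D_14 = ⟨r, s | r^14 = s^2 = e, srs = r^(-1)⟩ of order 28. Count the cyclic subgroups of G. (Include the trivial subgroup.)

18

Group the elements of G by the cyclic subgroup they generate; each cyclic subgroup of order d accounts for φ(d) elements.
Cyclic subgroups by order — order 1: 1; order 2: 15; order 7: 1; order 14: 1.
Total: 18.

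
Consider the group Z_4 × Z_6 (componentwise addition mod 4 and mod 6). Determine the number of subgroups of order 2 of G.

|G| = 24 and 2 | 24, so subgroups of order 2 are possible by Lagrange.
The subgroups of order 2 are: {(0,0), (0,3)}; {(0,0), (2,0)}; {(0,0), (2,3)}.
So G has 3 subgroups of order 2.

3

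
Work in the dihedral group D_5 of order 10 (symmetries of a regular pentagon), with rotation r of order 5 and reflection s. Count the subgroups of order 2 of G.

|G| = 10 and 2 | 10, so subgroups of order 2 are possible by Lagrange.
The subgroups of order 2 are: {e, r^2s}; {e, r^3s}; {e, r^4s}; {e, rs}; … (5 in all).
So G has 5 subgroups of order 2.

5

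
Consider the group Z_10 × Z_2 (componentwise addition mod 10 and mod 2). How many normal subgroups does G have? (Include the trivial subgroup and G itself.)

10

G is abelian, so every subgroup is normal.
G has 10 subgroups in total, hence 10 normal subgroups.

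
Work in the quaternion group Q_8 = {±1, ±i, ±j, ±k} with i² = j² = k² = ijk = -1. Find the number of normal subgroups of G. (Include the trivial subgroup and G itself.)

6

G has 6 subgroups. Checking conjugation-invariance by order — order 1: 1/1 normal; order 2: 1/1 normal; order 4: 3/3 normal; order 8: 1/1 normal.
Total normal subgroups: 6.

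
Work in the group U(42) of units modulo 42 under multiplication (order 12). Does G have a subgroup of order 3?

3 | 12. A subgroup of order 3 is {1, 25, 37}.

Yes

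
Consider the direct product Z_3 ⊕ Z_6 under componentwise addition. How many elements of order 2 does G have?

1

An element (a,b) has order lcm(ord(a), ord(b)); count pairs with lcm equal to 2.
Enumerating gives 1 such elements.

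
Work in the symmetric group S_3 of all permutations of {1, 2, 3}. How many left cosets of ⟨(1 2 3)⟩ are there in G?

2

|⟨(1 2 3)⟩| = 3 and |G| = 6.
By Lagrange, [G : H] = |G|/|H| = 6/3 = 2.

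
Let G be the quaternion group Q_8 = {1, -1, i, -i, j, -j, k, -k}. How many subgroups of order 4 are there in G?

3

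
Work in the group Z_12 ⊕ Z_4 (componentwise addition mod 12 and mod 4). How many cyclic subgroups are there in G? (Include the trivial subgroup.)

20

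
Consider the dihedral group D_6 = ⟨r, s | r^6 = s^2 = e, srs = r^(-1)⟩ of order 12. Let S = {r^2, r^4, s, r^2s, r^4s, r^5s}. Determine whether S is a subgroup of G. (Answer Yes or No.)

No

The identity e ∉ S, so S is not a subgroup.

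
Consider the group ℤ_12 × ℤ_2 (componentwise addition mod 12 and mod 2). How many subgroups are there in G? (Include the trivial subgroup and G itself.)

16

|G| = 24, so by Lagrange every subgroup order divides 24. Divisors: 1, 2, 3, 4, 6, 8, 12, 24.
Subgroups by order — order 1: 1; order 2: 3; order 3: 1; order 4: 3; order 6: 3; order 8: 1; order 12: 3; order 24: 1.
Total: 1 + 3 + 1 + 3 + 3 + 1 + 3 + 1 = 16.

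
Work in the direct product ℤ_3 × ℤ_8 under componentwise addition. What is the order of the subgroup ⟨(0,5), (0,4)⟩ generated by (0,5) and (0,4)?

8

|⟨(0,5)⟩| = 8 and |⟨(0,4)⟩| = 2, so |H| is a multiple of lcm(8, 2) = 8 and divides |G| = 24.
Closing under the operation: H = {(0,0), (0,1), (0,2), (0,3), (0,4), (0,5), (0,6), (0,7)}, so |H| = 8.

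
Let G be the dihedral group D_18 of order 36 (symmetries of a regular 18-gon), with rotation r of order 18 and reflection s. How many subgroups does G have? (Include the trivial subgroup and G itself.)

45

|G| = 36, so by Lagrange every subgroup order divides 36. Divisors: 1, 2, 3, 4, 6, 9, 12, 18, 36.
Subgroups by order — order 1: 1; order 2: 19; order 3: 1; order 4: 9; order 6: 7; order 9: 1; order 12: 3; order 18: 3; order 36: 1.
Total: 1 + 19 + 1 + 9 + 7 + 1 + 3 + 3 + 1 = 45.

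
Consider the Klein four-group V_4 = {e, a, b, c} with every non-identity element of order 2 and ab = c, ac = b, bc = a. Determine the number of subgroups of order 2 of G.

3

|G| = 4 and 2 | 4, so subgroups of order 2 are possible by Lagrange.
The subgroups of order 2 are: {e, a}; {e, b}; {e, c}.
So G has 3 subgroups of order 2.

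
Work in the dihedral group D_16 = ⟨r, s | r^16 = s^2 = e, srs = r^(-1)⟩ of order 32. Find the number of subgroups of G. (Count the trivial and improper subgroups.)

36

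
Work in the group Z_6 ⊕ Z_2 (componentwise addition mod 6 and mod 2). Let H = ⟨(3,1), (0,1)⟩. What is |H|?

4

|⟨(3,1)⟩| = 2 and |⟨(0,1)⟩| = 2, so |H| is a multiple of lcm(2, 2) = 2 and divides |G| = 12.
Closing under the operation: H = {(0,0), (0,1), (3,0), (3,1)}, so |H| = 4.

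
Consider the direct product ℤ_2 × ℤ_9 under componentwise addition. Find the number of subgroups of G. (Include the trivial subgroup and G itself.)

6

|G| = 18, so by Lagrange every subgroup order divides 18. Divisors: 1, 2, 3, 6, 9, 18.
Subgroups by order — order 1: 1; order 2: 1; order 3: 1; order 6: 1; order 9: 1; order 18: 1.
Total: 1 + 1 + 1 + 1 + 1 + 1 = 6.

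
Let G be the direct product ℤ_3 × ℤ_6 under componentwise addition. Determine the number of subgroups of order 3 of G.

4

|G| = 18 and 3 | 18, so subgroups of order 3 are possible by Lagrange.
The subgroups of order 3 are: {(0,0), (0,2), (0,4)}; {(0,0), (1,0), (2,0)}; {(0,0), (1,2), (2,4)}; {(0,0), (1,4), (2,2)}.
So G has 4 subgroups of order 3.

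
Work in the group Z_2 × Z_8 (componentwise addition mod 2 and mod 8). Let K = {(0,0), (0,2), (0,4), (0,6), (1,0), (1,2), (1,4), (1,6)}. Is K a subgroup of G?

Yes

|K| = 8 divides |G| = 16, consistent with Lagrange.
K contains the identity, every element's inverse is in K, and K is closed under +: it is a subgroup.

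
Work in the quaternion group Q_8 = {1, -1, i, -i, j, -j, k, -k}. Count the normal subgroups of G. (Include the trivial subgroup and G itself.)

G has 6 subgroups. Checking conjugation-invariance by order — order 1: 1/1 normal; order 2: 1/1 normal; order 4: 3/3 normal; order 8: 1/1 normal.
Total normal subgroups: 6.

6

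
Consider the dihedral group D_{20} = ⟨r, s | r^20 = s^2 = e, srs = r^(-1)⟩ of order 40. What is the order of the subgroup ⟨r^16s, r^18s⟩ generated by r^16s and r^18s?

20

|⟨r^16s⟩| = 2 and |⟨r^18s⟩| = 2, so |H| is a multiple of lcm(2, 2) = 2 and divides |G| = 40.
Closing under the operation: H = {e, r^2, r^4, r^6, r^8, r^10, r^12, r^14, r^16, r^18, s, r^2s, r^4s, r^6s, r^8s, r^10s, r^12s, r^14s, r^16s, r^18s}, so |H| = 20.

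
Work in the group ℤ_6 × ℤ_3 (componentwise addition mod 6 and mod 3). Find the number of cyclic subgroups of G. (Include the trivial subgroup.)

A cyclic subgroup of order d is generated by each of its φ(d) elements of order d, so the cyclic subgroups of order d number (#elements of order d)/φ(d).
Cyclic subgroups by order — order 1: 1; order 2: 1; order 3: 4; order 6: 4.
Total: 10.

10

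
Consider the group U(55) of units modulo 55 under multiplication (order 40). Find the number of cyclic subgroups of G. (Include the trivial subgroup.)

A cyclic subgroup of order d is generated by each of its φ(d) elements of order d, so the cyclic subgroups of order d number (#elements of order d)/φ(d).
Cyclic subgroups by order — order 1: 1; order 2: 3; order 4: 2; order 5: 1; order 10: 3; order 20: 2.
Total: 12.

12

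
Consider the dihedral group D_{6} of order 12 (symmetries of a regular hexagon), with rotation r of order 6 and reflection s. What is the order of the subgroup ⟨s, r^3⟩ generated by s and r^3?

|⟨s⟩| = 2 and |⟨r^3⟩| = 2, so |H| is a multiple of lcm(2, 2) = 2 and divides |G| = 12.
Closing under the operation: H = {e, r^3, s, r^3s}, so |H| = 4.

4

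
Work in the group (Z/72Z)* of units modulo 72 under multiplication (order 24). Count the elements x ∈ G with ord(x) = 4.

0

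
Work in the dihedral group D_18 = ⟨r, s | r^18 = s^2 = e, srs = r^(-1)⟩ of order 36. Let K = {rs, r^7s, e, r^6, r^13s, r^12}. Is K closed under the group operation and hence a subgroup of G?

Yes

|K| = 6 divides |G| = 36, consistent with Lagrange.
K contains the identity, every element's inverse is in K, and K is closed under ·: it is a subgroup.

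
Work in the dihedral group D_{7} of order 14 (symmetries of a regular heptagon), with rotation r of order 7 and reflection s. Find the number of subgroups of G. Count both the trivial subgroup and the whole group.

10

|G| = 14, so by Lagrange every subgroup order divides 14. Divisors: 1, 2, 7, 14.
Subgroups by order — order 1: 1; order 2: 7; order 7: 1; order 14: 1.
Total: 1 + 7 + 1 + 1 = 10.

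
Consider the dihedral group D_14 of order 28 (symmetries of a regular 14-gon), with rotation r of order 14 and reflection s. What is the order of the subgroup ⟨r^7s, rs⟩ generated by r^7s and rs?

|⟨r^7s⟩| = 2 and |⟨rs⟩| = 2, so |H| is a multiple of lcm(2, 2) = 2 and divides |G| = 28.
Closing under the operation: H = {e, r^2, r^4, r^6, r^8, r^10, r^12, rs, r^3s, r^5s, r^7s, r^9s, r^11s, r^13s}, so |H| = 14.

14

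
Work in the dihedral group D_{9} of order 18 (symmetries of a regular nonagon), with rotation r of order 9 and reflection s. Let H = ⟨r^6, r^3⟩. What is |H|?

3

|⟨r^6⟩| = 3 and |⟨r^3⟩| = 3, so |H| is a multiple of lcm(3, 3) = 3 and divides |G| = 18.
Closing under the operation: H = {e, r^3, r^6}, so |H| = 3.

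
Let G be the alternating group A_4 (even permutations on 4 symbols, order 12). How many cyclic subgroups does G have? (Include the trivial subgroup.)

Group the elements of G by the cyclic subgroup they generate; each cyclic subgroup of order d accounts for φ(d) elements.
Cyclic subgroups by order — order 1: 1; order 2: 3; order 3: 4.
Total: 8.

8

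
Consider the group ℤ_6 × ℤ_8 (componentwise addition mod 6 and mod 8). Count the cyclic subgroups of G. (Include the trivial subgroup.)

A cyclic subgroup of order d is generated by each of its φ(d) elements of order d, so the cyclic subgroups of order d number (#elements of order d)/φ(d).
Cyclic subgroups by order — order 1: 1; order 2: 3; order 3: 1; order 4: 2; order 6: 3; order 8: 2; order 12: 2; order 24: 2.
Total: 16.

16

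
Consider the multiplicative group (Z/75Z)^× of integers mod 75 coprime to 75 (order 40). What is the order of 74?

Compute successive powers of 74 mod 75: 74, 1; 74^2 ≡ 1 (mod 75).
So |⟨74⟩| = 2.

2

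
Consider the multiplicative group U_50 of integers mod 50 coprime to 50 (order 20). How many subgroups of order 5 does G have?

1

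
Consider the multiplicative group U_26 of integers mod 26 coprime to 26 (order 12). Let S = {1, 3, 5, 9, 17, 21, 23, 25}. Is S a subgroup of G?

No

|S| = 8 does not divide |G| = 12, so by Lagrange S is not a subgroup.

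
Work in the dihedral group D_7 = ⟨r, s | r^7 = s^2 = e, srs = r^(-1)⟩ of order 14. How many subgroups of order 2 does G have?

|G| = 14 and 2 | 14, so subgroups of order 2 are possible by Lagrange.
The subgroups of order 2 are: {e, r^2s}; {e, r^3s}; {e, r^4s}; {e, r^5s}; … (7 in all).
So G has 7 subgroups of order 2.

7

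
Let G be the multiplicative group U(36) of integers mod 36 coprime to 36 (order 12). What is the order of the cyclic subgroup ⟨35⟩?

2

Compute successive powers of 35 mod 36: 35, 1; 35^2 ≡ 1 (mod 36).
So |⟨35⟩| = 2.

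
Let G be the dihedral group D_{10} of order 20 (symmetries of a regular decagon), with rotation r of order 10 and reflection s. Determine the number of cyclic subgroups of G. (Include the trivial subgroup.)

14

Each element a generates a cyclic subgroup ⟨a⟩; distinct elements may generate the same one (a cyclic group of order d has φ(d) generators).
Cyclic subgroups by order — order 1: 1; order 2: 11; order 5: 1; order 10: 1.
Total: 14.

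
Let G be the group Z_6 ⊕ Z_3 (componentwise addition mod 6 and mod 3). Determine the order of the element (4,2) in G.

3

The order of (4,2) in Z_6 × Z_3 is lcm(ord(4) in Z_6, ord(2) in Z_3).
ord(4) = 3 and ord(2) = 3, so |⟨(4,2)⟩| = lcm(3, 3) = 3.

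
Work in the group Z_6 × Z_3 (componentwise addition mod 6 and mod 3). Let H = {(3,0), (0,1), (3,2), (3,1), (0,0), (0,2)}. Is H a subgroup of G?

|H| = 6 divides |G| = 18, consistent with Lagrange.
H contains the identity, every element's inverse is in H, and H is closed under +: it is a subgroup.
In fact H = ⟨(3,1)⟩.

Yes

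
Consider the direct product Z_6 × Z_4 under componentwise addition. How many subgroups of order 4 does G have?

|G| = 24 and 4 | 24, so subgroups of order 4 are possible by Lagrange.
The subgroups of order 4 are: {(0,0), (0,1), (0,2), (0,3)}; {(0,0), (0,2), (3,0), (3,2)}; {(0,0), (0,2), (3,1), (3,3)}.
So G has 3 subgroups of order 4.

3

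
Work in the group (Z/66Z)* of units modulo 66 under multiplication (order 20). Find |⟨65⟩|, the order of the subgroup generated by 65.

Compute successive powers of 65 mod 66: 65, 1; 65^2 ≡ 1 (mod 66).
So |⟨65⟩| = 2.

2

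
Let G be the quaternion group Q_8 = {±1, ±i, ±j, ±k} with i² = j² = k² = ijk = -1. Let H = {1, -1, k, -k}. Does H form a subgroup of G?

|H| = 4 divides |G| = 8, consistent with Lagrange.
H contains the identity, every element's inverse is in H, and H is closed under ·: it is a subgroup.
In fact H = ⟨-k⟩.

Yes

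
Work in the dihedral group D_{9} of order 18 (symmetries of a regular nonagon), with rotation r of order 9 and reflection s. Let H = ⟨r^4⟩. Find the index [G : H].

2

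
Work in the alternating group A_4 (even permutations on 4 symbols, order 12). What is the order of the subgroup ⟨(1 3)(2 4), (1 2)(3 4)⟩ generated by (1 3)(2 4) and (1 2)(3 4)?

4

|⟨(1 3)(2 4)⟩| = 2 and |⟨(1 2)(3 4)⟩| = 2, so |H| is a multiple of lcm(2, 2) = 2 and divides |G| = 12.
Closing under the operation: H = {e, (1 2)(3 4), (1 3)(2 4), (1 4)(2 3)}, so |H| = 4.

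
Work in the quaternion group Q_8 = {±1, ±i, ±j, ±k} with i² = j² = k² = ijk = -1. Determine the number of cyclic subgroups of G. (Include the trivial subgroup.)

5

Group the elements of G by the cyclic subgroup they generate; each cyclic subgroup of order d accounts for φ(d) elements.
Cyclic subgroups by order — order 1: 1; order 2: 1; order 4: 3.
Total: 5.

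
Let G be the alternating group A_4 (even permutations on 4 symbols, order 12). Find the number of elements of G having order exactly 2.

3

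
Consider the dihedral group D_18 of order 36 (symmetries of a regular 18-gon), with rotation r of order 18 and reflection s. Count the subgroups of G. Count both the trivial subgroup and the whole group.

|G| = 36, so by Lagrange every subgroup order divides 36. Divisors: 1, 2, 3, 4, 6, 9, 12, 18, 36.
Subgroups by order — order 1: 1; order 2: 19; order 3: 1; order 4: 9; order 6: 7; order 9: 1; order 12: 3; order 18: 3; order 36: 1.
Total: 1 + 19 + 1 + 9 + 7 + 1 + 3 + 3 + 1 = 45.

45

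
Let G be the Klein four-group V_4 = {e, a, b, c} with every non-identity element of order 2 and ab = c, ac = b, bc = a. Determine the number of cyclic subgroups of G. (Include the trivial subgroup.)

4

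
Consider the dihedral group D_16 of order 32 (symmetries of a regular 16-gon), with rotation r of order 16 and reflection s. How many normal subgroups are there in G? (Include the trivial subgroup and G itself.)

8

G has 36 subgroups. Checking conjugation-invariance by order — order 1: 1/1 normal; order 2: 1/17 normal; order 4: 1/9 normal; order 8: 1/5 normal; order 16: 3/3 normal; order 32: 1/1 normal.
Total normal subgroups: 8.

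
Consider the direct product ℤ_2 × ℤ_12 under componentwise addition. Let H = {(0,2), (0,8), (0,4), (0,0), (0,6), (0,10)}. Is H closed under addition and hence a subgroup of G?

|H| = 6 divides |G| = 24, consistent with Lagrange.
H contains the identity, every element's inverse is in H, and H is closed under +: it is a subgroup.
In fact H = ⟨(0,2)⟩.

Yes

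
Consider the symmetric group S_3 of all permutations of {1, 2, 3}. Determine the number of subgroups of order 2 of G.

3

|G| = 6 and 2 | 6, so subgroups of order 2 are possible by Lagrange.
The subgroups of order 2 are: {e, (1 2)}; {e, (1 3)}; {e, (2 3)}.
So G has 3 subgroups of order 2.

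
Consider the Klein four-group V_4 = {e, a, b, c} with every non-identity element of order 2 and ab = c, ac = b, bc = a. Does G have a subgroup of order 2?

Yes

2 | 4. A subgroup of order 2 is {e, a}.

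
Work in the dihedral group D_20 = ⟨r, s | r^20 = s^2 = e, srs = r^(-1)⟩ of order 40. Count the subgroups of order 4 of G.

11

|G| = 40 and 4 | 40, so subgroups of order 4 are possible by Lagrange.
The subgroups of order 4 are: {e, r^10, s, r^10s}; {e, r^10, rs, r^11s}; {e, r^10, r^2s, r^12s}; {e, r^10, r^3s, r^13s}; … (11 in all).
So G has 11 subgroups of order 4.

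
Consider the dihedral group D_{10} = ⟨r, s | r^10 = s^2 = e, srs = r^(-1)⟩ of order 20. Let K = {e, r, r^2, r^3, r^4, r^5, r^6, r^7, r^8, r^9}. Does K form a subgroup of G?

Yes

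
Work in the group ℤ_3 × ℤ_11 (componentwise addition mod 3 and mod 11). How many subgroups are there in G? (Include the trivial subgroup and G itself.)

4

|G| = 33, so by Lagrange every subgroup order divides 33. Divisors: 1, 3, 11, 33.
Subgroups by order — order 1: 1; order 3: 1; order 11: 1; order 33: 1.
Total: 1 + 1 + 1 + 1 = 4.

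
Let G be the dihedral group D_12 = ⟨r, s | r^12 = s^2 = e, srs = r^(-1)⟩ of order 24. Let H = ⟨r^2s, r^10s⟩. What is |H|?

|⟨r^2s⟩| = 2 and |⟨r^10s⟩| = 2, so |H| is a multiple of lcm(2, 2) = 2 and divides |G| = 24.
Closing under the operation: H = {e, r^4, r^8, r^2s, r^6s, r^10s}, so |H| = 6.

6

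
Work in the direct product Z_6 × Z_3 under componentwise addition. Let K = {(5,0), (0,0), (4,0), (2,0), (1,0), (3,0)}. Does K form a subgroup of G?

Yes

|K| = 6 divides |G| = 18, consistent with Lagrange.
K contains the identity, every element's inverse is in K, and K is closed under +: it is a subgroup.
In fact K = ⟨(5,0)⟩.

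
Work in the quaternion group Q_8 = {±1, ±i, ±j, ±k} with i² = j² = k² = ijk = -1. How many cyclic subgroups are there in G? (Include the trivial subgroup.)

A cyclic subgroup of order d is generated by each of its φ(d) elements of order d, so the cyclic subgroups of order d number (#elements of order d)/φ(d).
Cyclic subgroups by order — order 1: 1; order 2: 1; order 4: 3.
Total: 5.

5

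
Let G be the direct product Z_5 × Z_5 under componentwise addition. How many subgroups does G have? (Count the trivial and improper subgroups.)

8

|G| = 25, so by Lagrange every subgroup order divides 25. Divisors: 1, 5, 25.
Subgroups by order — order 1: 1; order 5: 6; order 25: 1.
Total: 1 + 6 + 1 = 8.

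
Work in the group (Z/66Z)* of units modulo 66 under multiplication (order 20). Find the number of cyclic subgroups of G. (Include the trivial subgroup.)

8

Each element a generates a cyclic subgroup ⟨a⟩; distinct elements may generate the same one (a cyclic group of order d has φ(d) generators).
Cyclic subgroups by order — order 1: 1; order 2: 3; order 5: 1; order 10: 3.
Total: 8.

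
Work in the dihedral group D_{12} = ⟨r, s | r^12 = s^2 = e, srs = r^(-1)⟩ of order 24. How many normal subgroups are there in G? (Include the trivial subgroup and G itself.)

9

G has 34 subgroups. Checking conjugation-invariance by order — order 1: 1/1 normal; order 2: 1/13 normal; order 3: 1/1 normal; order 4: 1/7 normal; order 6: 1/5 normal; order 8: 0/3 normal; order 12: 3/3 normal; order 24: 1/1 normal.
Total normal subgroups: 9.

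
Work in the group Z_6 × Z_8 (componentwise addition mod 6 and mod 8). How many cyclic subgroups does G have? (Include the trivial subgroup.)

Group the elements of G by the cyclic subgroup they generate; each cyclic subgroup of order d accounts for φ(d) elements.
Cyclic subgroups by order — order 1: 1; order 2: 3; order 3: 1; order 4: 2; order 6: 3; order 8: 2; order 12: 2; order 24: 2.
Total: 16.

16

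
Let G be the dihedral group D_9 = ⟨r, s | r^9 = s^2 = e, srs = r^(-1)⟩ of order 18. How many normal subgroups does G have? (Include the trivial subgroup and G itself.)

G has 16 subgroups. Checking conjugation-invariance by order — order 1: 1/1 normal; order 2: 0/9 normal; order 3: 1/1 normal; order 6: 0/3 normal; order 9: 1/1 normal; order 18: 1/1 normal.
Total normal subgroups: 4.

4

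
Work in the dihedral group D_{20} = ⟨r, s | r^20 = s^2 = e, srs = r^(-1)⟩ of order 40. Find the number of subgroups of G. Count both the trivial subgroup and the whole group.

48

|G| = 40, so by Lagrange every subgroup order divides 40. Divisors: 1, 2, 4, 5, 8, 10, 20, 40.
Subgroups by order — order 1: 1; order 2: 21; order 4: 11; order 5: 1; order 8: 5; order 10: 5; order 20: 3; order 40: 1.
Total: 1 + 21 + 11 + 1 + 5 + 5 + 3 + 1 = 48.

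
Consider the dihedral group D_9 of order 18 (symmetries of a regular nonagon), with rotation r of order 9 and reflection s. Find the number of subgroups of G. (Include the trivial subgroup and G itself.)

16

|G| = 18, so by Lagrange every subgroup order divides 18. Divisors: 1, 2, 3, 6, 9, 18.
Subgroups by order — order 1: 1; order 2: 9; order 3: 1; order 6: 3; order 9: 1; order 18: 1.
Total: 1 + 9 + 1 + 3 + 1 + 1 = 16.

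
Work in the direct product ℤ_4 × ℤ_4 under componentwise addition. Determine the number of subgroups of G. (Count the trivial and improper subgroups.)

|G| = 16, so by Lagrange every subgroup order divides 16. Divisors: 1, 2, 4, 8, 16.
Subgroups by order — order 1: 1; order 2: 3; order 4: 7; order 8: 3; order 16: 1.
Total: 1 + 3 + 7 + 3 + 1 = 15.

15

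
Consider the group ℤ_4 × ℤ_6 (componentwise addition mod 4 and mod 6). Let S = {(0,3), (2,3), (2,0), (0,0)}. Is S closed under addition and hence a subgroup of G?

|S| = 4 divides |G| = 24, consistent with Lagrange.
S contains the identity, every element's inverse is in S, and S is closed under +: it is a subgroup.

Yes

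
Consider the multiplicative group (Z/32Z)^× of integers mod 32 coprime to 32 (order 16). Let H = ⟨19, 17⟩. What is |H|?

8

|⟨19⟩| = 8 and |⟨17⟩| = 2, so |H| is a multiple of lcm(8, 2) = 8 and divides |G| = 16.
Closing under the operation: H = {1, 3, 9, 11, 17, 19, 25, 27}, so |H| = 8.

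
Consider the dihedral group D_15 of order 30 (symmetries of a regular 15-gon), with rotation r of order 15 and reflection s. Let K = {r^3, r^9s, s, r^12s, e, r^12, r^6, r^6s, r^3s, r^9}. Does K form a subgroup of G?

|K| = 10 divides |G| = 30, consistent with Lagrange.
K contains the identity, every element's inverse is in K, and K is closed under ·: it is a subgroup.

Yes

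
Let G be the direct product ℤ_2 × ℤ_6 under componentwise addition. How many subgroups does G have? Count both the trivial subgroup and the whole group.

10

|G| = 12, so by Lagrange every subgroup order divides 12. Divisors: 1, 2, 3, 4, 6, 12.
Subgroups by order — order 1: 1; order 2: 3; order 3: 1; order 4: 1; order 6: 3; order 12: 1.
Total: 1 + 3 + 1 + 1 + 3 + 1 = 10.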